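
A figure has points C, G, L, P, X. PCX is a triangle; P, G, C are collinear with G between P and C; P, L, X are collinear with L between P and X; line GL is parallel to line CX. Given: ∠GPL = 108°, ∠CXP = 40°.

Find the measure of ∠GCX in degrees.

1. ∠CPX = 108°  [G on PC, L on PX]
2. ∠PCX = 32°  [△PCX]
3. ∠GCX = 32°  [G on ray CP]

∠GCX = 32°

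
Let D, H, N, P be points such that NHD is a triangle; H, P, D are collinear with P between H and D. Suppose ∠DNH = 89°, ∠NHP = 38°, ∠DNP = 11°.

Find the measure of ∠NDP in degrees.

∠NDP = 53°

1. ∠DHN = 38°  [P on ray HD]
2. ∠HDN = 53°  [△NHD]
3. ∠NDP = 53°  [P on ray DH]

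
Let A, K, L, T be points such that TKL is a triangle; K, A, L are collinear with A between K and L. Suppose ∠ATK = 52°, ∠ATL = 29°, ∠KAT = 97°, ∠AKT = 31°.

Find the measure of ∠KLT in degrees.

∠KLT = 68°

1. ∠LAT = 83°  [linear pair at A on KL]
2. ∠ALT = 68°  [△TAL]
3. ∠KLT = 68°  [A on ray LK]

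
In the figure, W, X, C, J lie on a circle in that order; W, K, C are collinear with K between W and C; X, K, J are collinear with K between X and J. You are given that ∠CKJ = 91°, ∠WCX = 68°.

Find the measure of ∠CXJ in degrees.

1. ∠WKX = 91°  [vertical angles at K]
2. ∠CKX = 89°  [linear pair at K on WC]
3. ∠CXJ = 23°  [△XKC]

∠CXJ = 23°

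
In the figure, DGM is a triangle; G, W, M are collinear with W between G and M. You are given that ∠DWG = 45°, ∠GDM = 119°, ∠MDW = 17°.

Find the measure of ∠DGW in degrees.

1. ∠DWM = 135°  [linear pair at W on GM]
2. ∠DMW = 28°  [△DWM]
3. ∠DMG = 28°  [W on ray MG]
4. ∠DGM = 33°  [△DGM]
5. ∠DGW = 33°  [W on ray GM]

∠DGW = 33°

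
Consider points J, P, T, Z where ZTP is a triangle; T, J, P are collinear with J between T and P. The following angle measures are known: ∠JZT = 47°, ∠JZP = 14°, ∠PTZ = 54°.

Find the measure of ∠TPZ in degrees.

1. ∠JTZ = 54°  [J on ray TP]
2. ∠TJZ = 79°  [△ZTJ]
3. ∠PJZ = 101°  [linear pair at J on TP]
4. ∠JPZ = 65°  [△ZJP]
5. ∠TPZ = 65°  [J on ray PT]

∠TPZ = 65°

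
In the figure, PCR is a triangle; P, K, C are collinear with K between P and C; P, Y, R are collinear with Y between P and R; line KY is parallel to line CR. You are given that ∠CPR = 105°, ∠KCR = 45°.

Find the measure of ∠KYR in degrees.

1. ∠PCR = 45°  [K on ray CP]
2. ∠CRP = 30°  [△PCR]
3. ∠KYP = 30°  [KY∥CR, corresponding at Y]
4. ∠KYR = 150°  [linear pair at Y on PR]

∠KYR = 150°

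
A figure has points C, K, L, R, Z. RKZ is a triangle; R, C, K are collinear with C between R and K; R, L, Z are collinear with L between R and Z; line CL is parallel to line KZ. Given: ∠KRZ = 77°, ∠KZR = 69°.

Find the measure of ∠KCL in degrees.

∠KCL = 146°

1. ∠RKZ = 34°  [△RKZ]
2. ∠LCR = 34°  [CL∥KZ, corresponding at C]
3. ∠KCL = 146°  [linear pair at C on RK]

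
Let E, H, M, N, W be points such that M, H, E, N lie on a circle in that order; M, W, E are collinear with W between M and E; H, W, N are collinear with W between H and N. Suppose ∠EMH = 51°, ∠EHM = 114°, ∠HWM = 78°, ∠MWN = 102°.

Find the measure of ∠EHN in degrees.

1. ∠HEM = 15°  [△MHE]
2. ∠EWH = 102°  [linear pair at W on ME]
3. ∠EHN = 63°  [△HWE]

∠EHN = 63°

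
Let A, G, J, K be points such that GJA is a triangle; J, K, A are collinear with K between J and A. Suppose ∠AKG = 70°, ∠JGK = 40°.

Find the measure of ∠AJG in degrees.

1. ∠GKJ = 110°  [linear pair at K on JA]
2. ∠GJK = 30°  [△GJK]
3. ∠AJG = 30°  [K on ray JA]

∠AJG = 30°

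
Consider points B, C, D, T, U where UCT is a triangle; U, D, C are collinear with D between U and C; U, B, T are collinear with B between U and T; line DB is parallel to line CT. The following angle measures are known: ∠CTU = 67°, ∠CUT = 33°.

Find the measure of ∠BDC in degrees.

1. ∠TCU = 80°  [△UCT]
2. ∠BDU = 80°  [DB∥CT, corresponding at D]
3. ∠BDC = 100°  [linear pair at D on UC]

∠BDC = 100°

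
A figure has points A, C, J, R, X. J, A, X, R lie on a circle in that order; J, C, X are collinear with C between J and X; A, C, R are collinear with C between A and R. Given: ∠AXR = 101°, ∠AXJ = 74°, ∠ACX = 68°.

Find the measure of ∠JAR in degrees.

1. ∠AJR = 79°  [cyclic JAXR, opposite ∠J+∠X]
2. ∠ARJ = 74°  [same arc JA]
3. ∠JAR = 27°  [△JAR]

∠JAR = 27°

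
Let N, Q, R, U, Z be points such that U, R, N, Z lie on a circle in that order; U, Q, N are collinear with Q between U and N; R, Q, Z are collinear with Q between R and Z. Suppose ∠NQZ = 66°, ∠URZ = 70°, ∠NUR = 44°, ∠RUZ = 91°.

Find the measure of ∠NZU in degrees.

1. ∠UQZ = 114°  [linear pair at Q on UN]
2. ∠UNZ = 70°  [same arc UZ]
3. ∠RZU = 19°  [△URZ]
4. ∠NUZ = 47°  [△UQZ]
5. ∠NZU = 63°  [△UNZ]

∠NZU = 63°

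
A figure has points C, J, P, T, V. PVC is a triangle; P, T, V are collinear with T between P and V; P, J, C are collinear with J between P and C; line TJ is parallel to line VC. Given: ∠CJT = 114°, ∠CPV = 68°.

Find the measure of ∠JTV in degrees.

∠JTV = 134°

1. ∠PJT = 66°  [linear pair at J on PC]
2. ∠JPT = 68°  [T on PV, J on PC]
3. ∠JTP = 46°  [△PTJ]
4. ∠JTV = 134°  [linear pair at T on PV]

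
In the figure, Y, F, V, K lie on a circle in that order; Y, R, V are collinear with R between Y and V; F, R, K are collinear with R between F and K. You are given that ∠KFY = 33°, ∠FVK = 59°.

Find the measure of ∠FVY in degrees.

∠FVY = 26°

1. ∠FYK = 121°  [cyclic YFVK, opposite ∠Y+∠V]
2. ∠FKY = 26°  [△YFK]
3. ∠FVY = 26°  [same arc YF]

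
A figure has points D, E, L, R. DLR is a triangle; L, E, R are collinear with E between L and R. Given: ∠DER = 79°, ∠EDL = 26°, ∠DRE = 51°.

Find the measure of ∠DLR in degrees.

∠DLR = 53°

1. ∠DEL = 101°  [linear pair at E on LR]
2. ∠DLE = 53°  [△DLE]
3. ∠DLR = 53°  [E on ray LR]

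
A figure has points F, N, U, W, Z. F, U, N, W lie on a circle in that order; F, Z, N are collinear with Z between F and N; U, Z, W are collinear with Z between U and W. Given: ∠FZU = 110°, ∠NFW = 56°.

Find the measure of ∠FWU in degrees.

1. ∠NZW = 110°  [vertical angles at Z]
2. ∠FZW = 70°  [linear pair at Z on FN]
3. ∠FWU = 54°  [△FZW]

∠FWU = 54°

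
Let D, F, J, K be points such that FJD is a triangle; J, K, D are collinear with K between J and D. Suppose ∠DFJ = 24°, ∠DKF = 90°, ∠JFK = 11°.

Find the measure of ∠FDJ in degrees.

∠FDJ = 77°

1. ∠FKJ = 90°  [linear pair at K on JD]
2. ∠FJK = 79°  [△FJK]
3. ∠DJF = 79°  [K on ray JD]
4. ∠FDJ = 77°  [△FJD]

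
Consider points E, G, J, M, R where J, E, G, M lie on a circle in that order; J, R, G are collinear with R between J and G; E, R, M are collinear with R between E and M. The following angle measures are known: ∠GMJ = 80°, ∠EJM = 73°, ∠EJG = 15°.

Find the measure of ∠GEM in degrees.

∠GEM = 58°

1. ∠EGM = 107°  [cyclic JEGM, opposite ∠J+∠G]
2. ∠EMG = 15°  [same arc EG]
3. ∠GEM = 58°  [△EGM]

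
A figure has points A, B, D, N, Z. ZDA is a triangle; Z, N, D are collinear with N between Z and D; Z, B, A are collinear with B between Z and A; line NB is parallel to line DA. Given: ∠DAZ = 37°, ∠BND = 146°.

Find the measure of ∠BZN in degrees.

∠BZN = 109°

1. ∠NBZ = 37°  [NB∥DA, corresponding at B]
2. ∠BNZ = 34°  [linear pair at N on ZD]
3. ∠BZN = 109°  [△ZNB]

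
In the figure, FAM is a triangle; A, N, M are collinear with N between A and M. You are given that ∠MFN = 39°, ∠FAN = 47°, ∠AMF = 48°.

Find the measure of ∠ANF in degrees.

1. ∠FMN = 48°  [N on ray MA]
2. ∠FNM = 93°  [△FNM]
3. ∠ANF = 87°  [linear pair at N on AM]

∠ANF = 87°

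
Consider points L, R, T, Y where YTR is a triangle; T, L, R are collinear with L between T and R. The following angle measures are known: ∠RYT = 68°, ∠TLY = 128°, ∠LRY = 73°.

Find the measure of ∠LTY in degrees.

1. ∠TRY = 73°  [L on ray RT]
2. ∠RTY = 39°  [△YTR]
3. ∠LTY = 39°  [L on ray TR]

∠LTY = 39°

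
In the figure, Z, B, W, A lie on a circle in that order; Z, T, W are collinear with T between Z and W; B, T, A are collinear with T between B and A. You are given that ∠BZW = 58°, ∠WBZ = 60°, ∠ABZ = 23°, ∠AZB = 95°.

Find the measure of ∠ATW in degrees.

∠ATW = 99°

1. ∠BAW = 58°  [same arc BW]
2. ∠AWZ = 23°  [same arc ZA]
3. ∠ATW = 99°  [△WTA]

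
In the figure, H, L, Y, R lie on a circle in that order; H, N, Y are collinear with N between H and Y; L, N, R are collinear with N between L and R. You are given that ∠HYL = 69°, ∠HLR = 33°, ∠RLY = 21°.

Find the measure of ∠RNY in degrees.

1. ∠HRL = 69°  [same arc HL]
2. ∠RHY = 21°  [same arc YR]
3. ∠HNR = 90°  [△HNR]
4. ∠RNY = 90°  [linear pair at N on HY]

∠RNY = 90°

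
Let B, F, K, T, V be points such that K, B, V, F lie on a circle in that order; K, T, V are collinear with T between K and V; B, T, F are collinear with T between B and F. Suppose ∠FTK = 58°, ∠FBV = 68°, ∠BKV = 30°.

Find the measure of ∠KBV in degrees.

1. ∠BTV = 58°  [vertical angles at T]
2. ∠BVK = 54°  [△BTV]
3. ∠KBV = 96°  [△KBV]

∠KBV = 96°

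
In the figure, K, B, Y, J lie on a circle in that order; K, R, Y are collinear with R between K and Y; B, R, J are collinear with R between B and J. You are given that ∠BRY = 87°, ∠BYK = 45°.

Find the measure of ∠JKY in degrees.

∠JKY = 48°

1. ∠JRK = 87°  [vertical angles at R]
2. ∠BJK = 45°  [same arc KB]
3. ∠JKY = 48°  [△KRJ]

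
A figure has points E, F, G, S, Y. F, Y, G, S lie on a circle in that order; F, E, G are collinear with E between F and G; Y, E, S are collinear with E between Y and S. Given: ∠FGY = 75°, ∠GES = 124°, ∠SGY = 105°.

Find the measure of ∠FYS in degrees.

∠FYS = 30°

1. ∠FSY = 75°  [same arc FY]
2. ∠SFY = 75°  [cyclic FYGS, opposite ∠F+∠G]
3. ∠FYS = 30°  [△FYS]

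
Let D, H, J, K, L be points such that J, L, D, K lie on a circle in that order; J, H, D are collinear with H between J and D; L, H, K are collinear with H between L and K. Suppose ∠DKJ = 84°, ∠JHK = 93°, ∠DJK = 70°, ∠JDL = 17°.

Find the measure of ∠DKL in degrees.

∠DKL = 67°

1. ∠JDK = 26°  [△JDK]
2. ∠DHK = 87°  [linear pair at H on JD]
3. ∠DKL = 67°  [△DHK]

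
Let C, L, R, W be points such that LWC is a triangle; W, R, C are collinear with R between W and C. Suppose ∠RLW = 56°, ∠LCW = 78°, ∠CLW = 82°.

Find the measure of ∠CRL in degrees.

1. ∠CWL = 20°  [△LWC]
2. ∠LWR = 20°  [R on ray WC]
3. ∠LRW = 104°  [△LWR]
4. ∠CRL = 76°  [linear pair at R on WC]

∠CRL = 76°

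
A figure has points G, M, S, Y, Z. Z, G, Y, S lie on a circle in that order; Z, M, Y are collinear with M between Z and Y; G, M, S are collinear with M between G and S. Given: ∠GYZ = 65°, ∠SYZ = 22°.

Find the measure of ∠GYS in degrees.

∠GYS = 87°

1. ∠GSZ = 65°  [same arc ZG]
2. ∠SGZ = 22°  [same arc ZS]
3. ∠GZS = 93°  [△ZGS]
4. ∠GYS = 87°  [cyclic ZGYS, opposite ∠Z+∠Y]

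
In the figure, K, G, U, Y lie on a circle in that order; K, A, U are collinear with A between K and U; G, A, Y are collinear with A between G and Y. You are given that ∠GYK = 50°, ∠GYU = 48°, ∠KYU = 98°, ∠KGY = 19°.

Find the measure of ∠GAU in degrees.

1. ∠GKU = 48°  [same arc GU]
2. ∠GAK = 113°  [△KAG]
3. ∠GAU = 67°  [linear pair at A on KU]

∠GAU = 67°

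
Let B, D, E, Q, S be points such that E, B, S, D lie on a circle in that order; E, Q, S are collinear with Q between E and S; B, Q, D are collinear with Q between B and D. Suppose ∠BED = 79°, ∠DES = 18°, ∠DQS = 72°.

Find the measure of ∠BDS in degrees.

∠BDS = 61°

1. ∠BSD = 101°  [cyclic EBSD, opposite ∠E+∠S]
2. ∠DBS = 18°  [same arc SD]
3. ∠BDS = 61°  [△BSD]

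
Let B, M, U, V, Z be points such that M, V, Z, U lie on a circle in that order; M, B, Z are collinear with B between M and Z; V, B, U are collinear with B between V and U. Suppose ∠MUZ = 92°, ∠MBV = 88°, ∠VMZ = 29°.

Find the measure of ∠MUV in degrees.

1. ∠MVZ = 88°  [cyclic MVZU, opposite ∠V+∠U]
2. ∠MZV = 63°  [△MVZ]
3. ∠MUV = 63°  [same arc MV]

∠MUV = 63°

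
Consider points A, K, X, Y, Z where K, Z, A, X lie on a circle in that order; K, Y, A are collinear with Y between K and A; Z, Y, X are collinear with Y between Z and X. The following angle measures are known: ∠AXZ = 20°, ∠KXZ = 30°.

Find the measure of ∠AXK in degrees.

∠AXK = 50°

1. ∠AKZ = 20°  [same arc ZA]
2. ∠KAZ = 30°  [same arc KZ]
3. ∠AZK = 130°  [△KZA]
4. ∠AXK = 50°  [cyclic KZAX, opposite ∠Z+∠X]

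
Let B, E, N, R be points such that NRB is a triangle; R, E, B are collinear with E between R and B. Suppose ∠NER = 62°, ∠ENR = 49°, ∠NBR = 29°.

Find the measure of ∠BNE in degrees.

∠BNE = 33°

1. ∠BEN = 118°  [linear pair at E on RB]
2. ∠EBN = 29°  [E on ray BR]
3. ∠BNE = 33°  [△NEB]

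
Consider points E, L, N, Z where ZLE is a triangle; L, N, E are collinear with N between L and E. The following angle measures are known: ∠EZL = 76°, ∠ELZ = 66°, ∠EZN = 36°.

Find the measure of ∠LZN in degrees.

∠LZN = 40°

1. ∠LEZ = 38°  [△ZLE]
2. ∠NLZ = 66°  [N on ray LE]
3. ∠NEZ = 38°  [N on ray EL]
4. ∠ENZ = 106°  [△ZNE]
5. ∠LNZ = 74°  [linear pair at N on LE]
6. ∠LZN = 40°  [△ZLN]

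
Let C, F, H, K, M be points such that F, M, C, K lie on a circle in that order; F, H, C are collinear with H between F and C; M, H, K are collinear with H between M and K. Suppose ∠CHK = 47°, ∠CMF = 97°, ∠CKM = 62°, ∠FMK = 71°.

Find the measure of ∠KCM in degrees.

∠KCM = 92°

1. ∠FHM = 47°  [vertical angles at H]
2. ∠CFM = 62°  [same arc MC]
3. ∠CHM = 133°  [linear pair at H on FC]
4. ∠FCM = 21°  [△FMC]
5. ∠CMK = 26°  [△MHC]
6. ∠KCM = 92°  [△MCK]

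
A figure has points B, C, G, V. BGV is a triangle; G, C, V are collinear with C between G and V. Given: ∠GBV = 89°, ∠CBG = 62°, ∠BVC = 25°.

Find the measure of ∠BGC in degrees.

∠BGC = 66°

1. ∠BVG = 25°  [C on ray VG]
2. ∠BGV = 66°  [△BGV]
3. ∠BGC = 66°  [C on ray GV]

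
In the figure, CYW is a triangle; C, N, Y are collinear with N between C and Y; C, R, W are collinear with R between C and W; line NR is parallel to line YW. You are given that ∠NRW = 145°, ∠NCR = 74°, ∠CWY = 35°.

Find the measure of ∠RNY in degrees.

∠RNY = 109°

1. ∠CRN = 35°  [linear pair at R on CW]
2. ∠CNR = 71°  [△CNR]
3. ∠RNY = 109°  [linear pair at N on CY]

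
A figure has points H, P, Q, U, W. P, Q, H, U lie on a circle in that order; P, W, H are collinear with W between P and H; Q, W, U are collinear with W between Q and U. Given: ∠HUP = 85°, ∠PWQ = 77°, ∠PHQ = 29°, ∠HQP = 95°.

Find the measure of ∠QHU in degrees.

1. ∠HWQ = 103°  [linear pair at W on PH]
2. ∠HPQ = 56°  [△PQH]
3. ∠HQU = 48°  [△QWH]
4. ∠HUQ = 56°  [same arc QH]
5. ∠QHU = 76°  [△QHU]

∠QHU = 76°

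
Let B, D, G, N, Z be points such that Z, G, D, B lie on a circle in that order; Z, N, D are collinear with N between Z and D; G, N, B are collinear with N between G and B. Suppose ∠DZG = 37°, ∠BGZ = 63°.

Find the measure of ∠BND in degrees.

∠BND = 80°

1. ∠DBG = 37°  [same arc GD]
2. ∠BDZ = 63°  [same arc ZB]
3. ∠BND = 80°  [△DNB]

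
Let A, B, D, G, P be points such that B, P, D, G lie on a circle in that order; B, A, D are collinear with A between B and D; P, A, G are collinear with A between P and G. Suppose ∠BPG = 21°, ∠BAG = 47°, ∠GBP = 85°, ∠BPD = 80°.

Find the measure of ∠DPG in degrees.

1. ∠BGP = 74°  [△BPG]
2. ∠DAP = 47°  [vertical angles at A]
3. ∠BDP = 74°  [same arc BP]
4. ∠DPG = 59°  [△PAD]

∠DPG = 59°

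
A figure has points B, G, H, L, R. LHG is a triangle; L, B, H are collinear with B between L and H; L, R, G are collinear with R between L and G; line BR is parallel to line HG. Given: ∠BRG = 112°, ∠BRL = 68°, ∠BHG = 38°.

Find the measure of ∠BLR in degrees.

∠BLR = 74°

1. ∠HGL = 68°  [BR∥HG, corresponding at R]
2. ∠GHL = 38°  [B on ray HL]
3. ∠GLH = 74°  [△LHG]
4. ∠BLR = 74°  [B on LH, R on LG]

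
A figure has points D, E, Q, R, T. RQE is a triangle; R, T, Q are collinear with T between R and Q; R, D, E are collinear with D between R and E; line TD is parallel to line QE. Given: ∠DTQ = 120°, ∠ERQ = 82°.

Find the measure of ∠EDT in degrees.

∠EDT = 142°

1. ∠DTR = 60°  [linear pair at T on RQ]
2. ∠DRT = 82°  [T on RQ, D on RE]
3. ∠RDT = 38°  [△RTD]
4. ∠EDT = 142°  [linear pair at D on RE]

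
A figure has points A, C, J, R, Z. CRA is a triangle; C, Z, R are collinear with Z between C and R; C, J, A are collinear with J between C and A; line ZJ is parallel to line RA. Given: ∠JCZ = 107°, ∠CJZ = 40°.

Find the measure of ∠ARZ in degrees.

∠ARZ = 33°

1. ∠CZJ = 33°  [△CZJ]
2. ∠JZR = 147°  [linear pair at Z on CR]
3. ∠ARZ = 33°  [ZJ∥RA, co-interior at R–Z]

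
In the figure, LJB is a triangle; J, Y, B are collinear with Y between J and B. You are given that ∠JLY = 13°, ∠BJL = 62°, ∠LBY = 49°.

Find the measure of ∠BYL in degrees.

1. ∠LJY = 62°  [Y on ray JB]
2. ∠JYL = 105°  [△LJY]
3. ∠BYL = 75°  [linear pair at Y on JB]

∠BYL = 75°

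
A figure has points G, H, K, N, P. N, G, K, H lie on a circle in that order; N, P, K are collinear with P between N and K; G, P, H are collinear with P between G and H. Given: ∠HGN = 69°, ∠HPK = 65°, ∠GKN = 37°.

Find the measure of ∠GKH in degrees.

1. ∠GHN = 37°  [same arc NG]
2. ∠GNH = 74°  [△NGH]
3. ∠GKH = 106°  [cyclic NGKH, opposite ∠N+∠K]

∠GKH = 106°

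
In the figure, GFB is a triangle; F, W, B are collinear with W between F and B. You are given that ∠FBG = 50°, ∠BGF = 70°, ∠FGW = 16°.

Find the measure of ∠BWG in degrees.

∠BWG = 76°

1. ∠BFG = 60°  [△GFB]
2. ∠GFW = 60°  [W on ray FB]
3. ∠FWG = 104°  [△GFW]
4. ∠BWG = 76°  [linear pair at W on FB]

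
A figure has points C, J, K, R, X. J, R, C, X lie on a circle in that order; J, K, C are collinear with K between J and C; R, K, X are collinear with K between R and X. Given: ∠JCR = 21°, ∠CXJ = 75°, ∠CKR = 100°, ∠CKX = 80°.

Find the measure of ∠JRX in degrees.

∠JRX = 46°

1. ∠CRJ = 105°  [cyclic JRCX, opposite ∠R+∠X]
2. ∠JKR = 80°  [linear pair at K on JC]
3. ∠CJR = 54°  [△JRC]
4. ∠JRX = 46°  [△JKR]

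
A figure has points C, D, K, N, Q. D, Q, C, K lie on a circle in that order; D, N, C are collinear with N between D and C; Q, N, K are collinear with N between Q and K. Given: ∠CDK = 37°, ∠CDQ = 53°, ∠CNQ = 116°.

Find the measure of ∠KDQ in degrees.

1. ∠CQK = 37°  [same arc CK]
2. ∠CKQ = 53°  [same arc QC]
3. ∠KCQ = 90°  [△QCK]
4. ∠KDQ = 90°  [cyclic DQCK, opposite ∠D+∠C]

∠KDQ = 90°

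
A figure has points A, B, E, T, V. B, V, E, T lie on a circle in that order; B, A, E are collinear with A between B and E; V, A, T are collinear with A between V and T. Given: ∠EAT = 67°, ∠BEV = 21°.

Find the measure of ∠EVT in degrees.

1. ∠BAV = 67°  [vertical angles at A]
2. ∠EAV = 113°  [linear pair at A on BE]
3. ∠EVT = 46°  [△VAE]

∠EVT = 46°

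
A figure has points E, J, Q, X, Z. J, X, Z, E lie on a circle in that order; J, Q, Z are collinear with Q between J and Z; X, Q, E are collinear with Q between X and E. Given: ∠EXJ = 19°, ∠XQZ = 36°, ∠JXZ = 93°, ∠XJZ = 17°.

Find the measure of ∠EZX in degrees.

1. ∠JZX = 70°  [△JXZ]
2. ∠XEZ = 17°  [same arc XZ]
3. ∠EXZ = 74°  [△XQZ]
4. ∠EZX = 89°  [△XZE]

∠EZX = 89°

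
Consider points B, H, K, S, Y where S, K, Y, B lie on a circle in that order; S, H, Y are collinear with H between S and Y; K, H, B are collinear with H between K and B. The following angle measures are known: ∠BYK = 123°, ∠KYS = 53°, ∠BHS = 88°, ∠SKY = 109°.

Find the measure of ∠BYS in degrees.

1. ∠KSY = 18°  [△SKY]
2. ∠BHY = 92°  [linear pair at H on SY]
3. ∠KBY = 18°  [same arc KY]
4. ∠BYS = 70°  [△YHB]

∠BYS = 70°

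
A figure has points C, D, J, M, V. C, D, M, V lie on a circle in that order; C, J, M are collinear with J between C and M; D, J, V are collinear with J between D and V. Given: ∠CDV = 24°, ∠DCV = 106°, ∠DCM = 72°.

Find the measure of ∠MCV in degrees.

∠MCV = 34°

1. ∠DMV = 74°  [cyclic CDMV, opposite ∠C+∠M]
2. ∠DVM = 72°  [same arc DM]
3. ∠MDV = 34°  [△DMV]
4. ∠MCV = 34°  [same arc MV]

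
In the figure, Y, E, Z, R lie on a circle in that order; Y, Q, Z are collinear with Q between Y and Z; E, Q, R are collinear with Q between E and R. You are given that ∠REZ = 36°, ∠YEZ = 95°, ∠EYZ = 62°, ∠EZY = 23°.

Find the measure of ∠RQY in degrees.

∠RQY = 121°

1. ∠RYZ = 36°  [same arc ZR]
2. ∠ERY = 23°  [same arc YE]
3. ∠RQY = 121°  [△YQR]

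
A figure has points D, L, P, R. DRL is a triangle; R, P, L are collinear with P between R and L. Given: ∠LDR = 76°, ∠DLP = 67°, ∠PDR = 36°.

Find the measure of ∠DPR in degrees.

∠DPR = 107°

1. ∠DLR = 67°  [P on ray LR]
2. ∠DRL = 37°  [△DRL]
3. ∠DRP = 37°  [P on ray RL]
4. ∠DPR = 107°  [△DRP]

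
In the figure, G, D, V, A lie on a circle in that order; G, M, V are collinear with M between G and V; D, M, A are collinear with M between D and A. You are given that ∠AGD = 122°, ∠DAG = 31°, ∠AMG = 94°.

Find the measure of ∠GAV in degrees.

∠GAV = 98°

1. ∠ADG = 27°  [△GDA]
2. ∠AGV = 55°  [△GMA]
3. ∠AVG = 27°  [same arc GA]
4. ∠GAV = 98°  [△GVA]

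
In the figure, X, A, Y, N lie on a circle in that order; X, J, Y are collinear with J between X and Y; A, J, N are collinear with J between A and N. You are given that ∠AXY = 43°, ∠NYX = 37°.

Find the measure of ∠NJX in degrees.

1. ∠ANY = 43°  [same arc AY]
2. ∠NJY = 100°  [△YJN]
3. ∠NJX = 80°  [linear pair at J on XY]

∠NJX = 80°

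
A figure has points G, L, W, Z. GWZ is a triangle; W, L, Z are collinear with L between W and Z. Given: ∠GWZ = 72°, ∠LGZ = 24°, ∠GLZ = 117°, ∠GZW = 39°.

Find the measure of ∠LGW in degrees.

∠LGW = 45°

1. ∠GWL = 72°  [L on ray WZ]
2. ∠GLW = 63°  [linear pair at L on WZ]
3. ∠LGW = 45°  [△GWL]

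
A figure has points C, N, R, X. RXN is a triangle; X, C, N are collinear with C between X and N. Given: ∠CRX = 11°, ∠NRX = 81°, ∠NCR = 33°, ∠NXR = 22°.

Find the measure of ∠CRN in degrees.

1. ∠RNX = 77°  [△RXN]
2. ∠CNR = 77°  [C on ray NX]
3. ∠CRN = 70°  [△RCN]

∠CRN = 70°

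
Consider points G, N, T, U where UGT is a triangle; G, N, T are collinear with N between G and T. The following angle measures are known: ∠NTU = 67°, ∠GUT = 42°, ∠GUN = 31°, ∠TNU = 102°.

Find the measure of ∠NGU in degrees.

∠NGU = 71°

1. ∠GTU = 67°  [N on ray TG]
2. ∠TGU = 71°  [△UGT]
3. ∠NGU = 71°  [N on ray GT]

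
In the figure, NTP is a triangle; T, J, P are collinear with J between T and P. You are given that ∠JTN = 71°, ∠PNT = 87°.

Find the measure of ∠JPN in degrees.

1. ∠NTP = 71°  [J on ray TP]
2. ∠NPT = 22°  [△NTP]
3. ∠JPN = 22°  [J on ray PT]

∠JPN = 22°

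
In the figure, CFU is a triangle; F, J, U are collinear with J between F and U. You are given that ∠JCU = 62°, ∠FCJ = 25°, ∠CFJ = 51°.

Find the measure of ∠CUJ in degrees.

1. ∠CJF = 104°  [△CFJ]
2. ∠CJU = 76°  [linear pair at J on FU]
3. ∠CUJ = 42°  [△CJU]

∠CUJ = 42°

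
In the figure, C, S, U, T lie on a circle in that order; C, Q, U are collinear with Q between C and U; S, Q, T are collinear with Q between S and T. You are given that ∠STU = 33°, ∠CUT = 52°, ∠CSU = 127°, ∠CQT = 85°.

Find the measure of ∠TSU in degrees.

1. ∠SCU = 33°  [same arc SU]
2. ∠CUS = 20°  [△CSU]
3. ∠SQU = 85°  [vertical angles at Q]
4. ∠TSU = 75°  [△SQU]

∠TSU = 75°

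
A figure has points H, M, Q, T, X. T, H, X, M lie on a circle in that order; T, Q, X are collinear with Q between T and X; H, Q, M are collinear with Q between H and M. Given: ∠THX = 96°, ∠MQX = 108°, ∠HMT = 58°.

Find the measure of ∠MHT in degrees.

∠MHT = 46°

1. ∠TMX = 84°  [cyclic THXM, opposite ∠H+∠M]
2. ∠MQT = 72°  [linear pair at Q on TX]
3. ∠MTX = 50°  [△TQM]
4. ∠MXT = 46°  [△TXM]
5. ∠MHT = 46°  [same arc TM]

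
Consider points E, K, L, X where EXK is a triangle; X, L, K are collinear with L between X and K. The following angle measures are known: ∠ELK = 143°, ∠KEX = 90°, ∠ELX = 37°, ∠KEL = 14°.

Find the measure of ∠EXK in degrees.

∠EXK = 67°

1. ∠EKL = 23°  [△ELK]
2. ∠EKX = 23°  [L on ray KX]
3. ∠EXK = 67°  [△EXK]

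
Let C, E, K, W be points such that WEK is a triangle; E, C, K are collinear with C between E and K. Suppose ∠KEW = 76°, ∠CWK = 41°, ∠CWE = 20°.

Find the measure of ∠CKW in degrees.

∠CKW = 43°

1. ∠CEW = 76°  [C on ray EK]
2. ∠ECW = 84°  [△WEC]
3. ∠KCW = 96°  [linear pair at C on EK]
4. ∠CKW = 43°  [△WCK]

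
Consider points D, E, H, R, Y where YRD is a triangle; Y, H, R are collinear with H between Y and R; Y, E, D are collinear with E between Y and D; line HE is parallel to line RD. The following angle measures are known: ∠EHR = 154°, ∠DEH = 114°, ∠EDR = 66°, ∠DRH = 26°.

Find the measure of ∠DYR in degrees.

1. ∠RDY = 66°  [E on ray DY]
2. ∠DRY = 26°  [H on ray RY]
3. ∠DYR = 88°  [△YRD]

∠DYR = 88°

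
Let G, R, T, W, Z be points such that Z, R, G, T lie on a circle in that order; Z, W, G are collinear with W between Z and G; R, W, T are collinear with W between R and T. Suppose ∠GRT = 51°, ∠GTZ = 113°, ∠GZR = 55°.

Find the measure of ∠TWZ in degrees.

∠TWZ = 71°

1. ∠GZT = 51°  [same arc GT]
2. ∠TGZ = 16°  [△ZGT]
3. ∠GTR = 55°  [same arc RG]
4. ∠GWT = 109°  [△GWT]
5. ∠TWZ = 71°  [linear pair at W on ZG]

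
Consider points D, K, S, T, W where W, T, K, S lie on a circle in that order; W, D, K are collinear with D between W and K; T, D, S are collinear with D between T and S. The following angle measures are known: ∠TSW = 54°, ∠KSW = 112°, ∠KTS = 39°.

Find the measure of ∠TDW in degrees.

1. ∠TKW = 54°  [same arc WT]
2. ∠KDT = 87°  [△TDK]
3. ∠TDW = 93°  [linear pair at D on WK]

∠TDW = 93°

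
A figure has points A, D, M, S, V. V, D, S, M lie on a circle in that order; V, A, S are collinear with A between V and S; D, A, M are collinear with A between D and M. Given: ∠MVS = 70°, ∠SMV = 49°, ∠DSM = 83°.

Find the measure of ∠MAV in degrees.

1. ∠MDS = 70°  [same arc SM]
2. ∠MSV = 61°  [△VSM]
3. ∠DMS = 27°  [△DSM]
4. ∠MAS = 92°  [△SAM]
5. ∠MAV = 88°  [linear pair at A on VS]

∠MAV = 88°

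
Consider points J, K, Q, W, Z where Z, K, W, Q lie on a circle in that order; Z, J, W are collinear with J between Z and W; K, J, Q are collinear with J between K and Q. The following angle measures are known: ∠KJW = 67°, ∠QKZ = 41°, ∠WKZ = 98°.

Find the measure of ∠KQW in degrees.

∠KQW = 26°

1. ∠QJZ = 67°  [vertical angles at J]
2. ∠QWZ = 41°  [same arc ZQ]
3. ∠QJW = 113°  [linear pair at J on ZW]
4. ∠KQW = 26°  [△WJQ]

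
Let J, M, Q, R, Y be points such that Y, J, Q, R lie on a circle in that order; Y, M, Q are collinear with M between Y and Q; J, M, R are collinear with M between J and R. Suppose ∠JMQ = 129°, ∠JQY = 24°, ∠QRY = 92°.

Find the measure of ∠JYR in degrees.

∠JYR = 95°

1. ∠JMY = 51°  [linear pair at M on YQ]
2. ∠JRY = 24°  [same arc YJ]
3. ∠QJY = 88°  [cyclic YJQR, opposite ∠J+∠R]
4. ∠JYQ = 68°  [△YJQ]
5. ∠RJY = 61°  [△YMJ]
6. ∠JYR = 95°  [△YJR]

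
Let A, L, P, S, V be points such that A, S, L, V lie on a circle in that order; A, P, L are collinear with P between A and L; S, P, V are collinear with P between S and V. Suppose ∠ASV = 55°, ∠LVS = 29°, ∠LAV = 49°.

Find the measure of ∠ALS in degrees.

1. ∠ALV = 55°  [same arc AV]
2. ∠LAS = 29°  [same arc SL]
3. ∠AVL = 76°  [△ALV]
4. ∠ASL = 104°  [cyclic ASLV, opposite ∠S+∠V]
5. ∠ALS = 47°  [△ASL]

∠ALS = 47°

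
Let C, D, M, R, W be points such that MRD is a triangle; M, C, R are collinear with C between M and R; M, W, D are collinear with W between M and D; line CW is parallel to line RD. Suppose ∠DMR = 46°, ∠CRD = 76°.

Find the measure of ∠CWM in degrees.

∠CWM = 58°

1. ∠DRM = 76°  [C on ray RM]
2. ∠MDR = 58°  [△MRD]
3. ∠CWM = 58°  [CW∥RD, corresponding at W]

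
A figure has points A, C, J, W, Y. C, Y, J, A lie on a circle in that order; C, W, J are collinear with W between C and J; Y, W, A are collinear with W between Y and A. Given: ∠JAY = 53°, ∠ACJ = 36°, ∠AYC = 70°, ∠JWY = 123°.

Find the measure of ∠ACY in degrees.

1. ∠AYJ = 36°  [same arc JA]
2. ∠AJY = 91°  [△YJA]
3. ∠ACY = 89°  [cyclic CYJA, opposite ∠C+∠J]

∠ACY = 89°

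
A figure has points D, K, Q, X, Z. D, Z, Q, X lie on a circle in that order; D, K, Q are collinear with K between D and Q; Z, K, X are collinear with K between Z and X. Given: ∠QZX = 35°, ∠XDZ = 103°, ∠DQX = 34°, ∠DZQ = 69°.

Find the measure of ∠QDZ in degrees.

∠QDZ = 68°

1. ∠XQZ = 77°  [cyclic DZQX, opposite ∠D+∠Q]
2. ∠QXZ = 68°  [△ZQX]
3. ∠QDZ = 68°  [same arc ZQ]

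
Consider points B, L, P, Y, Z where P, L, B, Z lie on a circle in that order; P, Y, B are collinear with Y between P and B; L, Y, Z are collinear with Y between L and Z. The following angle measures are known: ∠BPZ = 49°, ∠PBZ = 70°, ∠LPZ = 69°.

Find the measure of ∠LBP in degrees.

∠LBP = 41°

1. ∠PLZ = 70°  [same arc PZ]
2. ∠LZP = 41°  [△PLZ]
3. ∠LBP = 41°  [same arc PL]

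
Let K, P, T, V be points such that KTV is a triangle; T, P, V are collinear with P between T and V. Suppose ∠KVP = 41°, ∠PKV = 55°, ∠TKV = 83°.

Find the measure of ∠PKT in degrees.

1. ∠KPV = 84°  [△KPV]
2. ∠KVT = 41°  [P on ray VT]
3. ∠KTV = 56°  [△KTV]
4. ∠KPT = 96°  [linear pair at P on TV]
5. ∠KTP = 56°  [P on ray TV]
6. ∠PKT = 28°  [△KTP]

∠PKT = 28°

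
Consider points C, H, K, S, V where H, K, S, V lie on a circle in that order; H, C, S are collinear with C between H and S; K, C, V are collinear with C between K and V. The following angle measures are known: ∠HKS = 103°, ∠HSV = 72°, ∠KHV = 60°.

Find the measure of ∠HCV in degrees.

∠HCV = 101°

1. ∠HVS = 77°  [cyclic HKSV, opposite ∠K+∠V]
2. ∠HKV = 72°  [same arc HV]
3. ∠SHV = 31°  [△HSV]
4. ∠HVK = 48°  [△HKV]
5. ∠HCV = 101°  [△HCV]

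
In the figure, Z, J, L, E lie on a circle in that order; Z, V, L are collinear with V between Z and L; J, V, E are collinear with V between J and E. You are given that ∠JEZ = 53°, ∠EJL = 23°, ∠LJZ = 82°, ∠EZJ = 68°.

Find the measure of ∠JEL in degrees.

∠JEL = 45°

1. ∠JLZ = 53°  [same arc ZJ]
2. ∠JZL = 45°  [△ZJL]
3. ∠JEL = 45°  [same arc JL]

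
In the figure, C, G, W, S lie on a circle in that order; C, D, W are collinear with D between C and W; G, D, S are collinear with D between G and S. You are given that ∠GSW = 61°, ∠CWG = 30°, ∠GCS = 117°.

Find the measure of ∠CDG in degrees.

∠CDG = 86°

1. ∠GCW = 61°  [same arc GW]
2. ∠CSG = 30°  [same arc CG]
3. ∠CGS = 33°  [△CGS]
4. ∠CDG = 86°  [△CDG]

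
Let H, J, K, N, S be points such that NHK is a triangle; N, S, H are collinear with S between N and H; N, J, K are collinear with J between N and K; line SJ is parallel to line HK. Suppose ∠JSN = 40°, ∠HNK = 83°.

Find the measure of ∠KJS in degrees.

1. ∠KHN = 40°  [SJ∥HK, corresponding at S]
2. ∠HKN = 57°  [△NHK]
3. ∠NJS = 57°  [SJ∥HK, corresponding at J]
4. ∠KJS = 123°  [linear pair at J on NK]

∠KJS = 123°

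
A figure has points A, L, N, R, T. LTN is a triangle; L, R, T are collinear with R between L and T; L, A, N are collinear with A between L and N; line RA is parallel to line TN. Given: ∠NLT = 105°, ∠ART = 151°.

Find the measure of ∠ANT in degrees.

1. ∠ALR = 105°  [R on LT, A on LN]
2. ∠ARL = 29°  [linear pair at R on LT]
3. ∠LAR = 46°  [△LRA]
4. ∠NAR = 134°  [linear pair at A on LN]
5. ∠ANT = 46°  [RA∥TN, co-interior at N–A]

∠ANT = 46°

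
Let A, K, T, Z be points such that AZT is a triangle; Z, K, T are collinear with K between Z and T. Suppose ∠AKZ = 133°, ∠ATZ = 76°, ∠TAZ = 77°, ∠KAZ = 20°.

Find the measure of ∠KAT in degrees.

1. ∠AKT = 47°  [linear pair at K on ZT]
2. ∠ATK = 76°  [K on ray TZ]
3. ∠KAT = 57°  [△AKT]

∠KAT = 57°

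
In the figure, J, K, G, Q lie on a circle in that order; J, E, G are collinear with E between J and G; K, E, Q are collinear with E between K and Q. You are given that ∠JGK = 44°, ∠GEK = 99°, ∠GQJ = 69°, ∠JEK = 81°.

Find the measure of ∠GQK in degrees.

1. ∠GKJ = 111°  [cyclic JKGQ, opposite ∠K+∠Q]
2. ∠GJK = 25°  [△JKG]
3. ∠GQK = 25°  [same arc KG]

∠GQK = 25°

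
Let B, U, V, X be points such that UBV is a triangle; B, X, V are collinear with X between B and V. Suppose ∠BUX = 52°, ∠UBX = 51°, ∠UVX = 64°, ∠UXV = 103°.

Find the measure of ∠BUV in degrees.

1. ∠UBV = 51°  [X on ray BV]
2. ∠BVU = 64°  [X on ray VB]
3. ∠BUV = 65°  [△UBV]

∠BUV = 65°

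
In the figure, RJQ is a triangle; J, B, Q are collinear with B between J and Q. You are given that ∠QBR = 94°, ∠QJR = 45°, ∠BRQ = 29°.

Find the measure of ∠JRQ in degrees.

1. ∠BQR = 57°  [△RBQ]
2. ∠JQR = 57°  [B on ray QJ]
3. ∠JRQ = 78°  [△RJQ]

∠JRQ = 78°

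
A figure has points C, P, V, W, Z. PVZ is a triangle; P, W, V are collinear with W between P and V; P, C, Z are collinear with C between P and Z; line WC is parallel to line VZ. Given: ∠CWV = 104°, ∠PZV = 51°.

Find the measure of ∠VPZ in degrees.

∠VPZ = 53°

1. ∠CWP = 76°  [linear pair at W on PV]
2. ∠PCW = 51°  [WC∥VZ, corresponding at C]
3. ∠CPW = 53°  [△PWC]
4. ∠VPZ = 53°  [W on PV, C on PZ]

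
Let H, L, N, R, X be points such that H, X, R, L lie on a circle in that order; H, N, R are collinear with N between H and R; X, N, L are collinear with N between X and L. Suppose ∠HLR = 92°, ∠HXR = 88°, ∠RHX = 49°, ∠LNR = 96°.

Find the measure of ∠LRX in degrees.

∠LRX = 78°

1. ∠HRX = 43°  [△HXR]
2. ∠HNX = 96°  [vertical angles at N]
3. ∠HLX = 43°  [same arc HX]
4. ∠HXL = 35°  [△HNX]
5. ∠LHX = 102°  [△HXL]
6. ∠LRX = 78°  [cyclic HXRL, opposite ∠H+∠R]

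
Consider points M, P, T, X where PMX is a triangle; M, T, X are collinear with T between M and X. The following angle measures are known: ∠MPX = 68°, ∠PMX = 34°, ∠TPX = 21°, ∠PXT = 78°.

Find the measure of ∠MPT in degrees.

∠MPT = 47°

1. ∠PMT = 34°  [T on ray MX]
2. ∠PTX = 81°  [△PTX]
3. ∠MTP = 99°  [linear pair at T on MX]
4. ∠MPT = 47°  [△PMT]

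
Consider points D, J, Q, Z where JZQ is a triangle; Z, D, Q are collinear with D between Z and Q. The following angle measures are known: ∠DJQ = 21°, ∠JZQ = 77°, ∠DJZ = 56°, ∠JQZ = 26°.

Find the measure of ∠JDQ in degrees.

1. ∠DZJ = 77°  [D on ray ZQ]
2. ∠JDZ = 47°  [△JZD]
3. ∠JDQ = 133°  [linear pair at D on ZQ]

∠JDQ = 133°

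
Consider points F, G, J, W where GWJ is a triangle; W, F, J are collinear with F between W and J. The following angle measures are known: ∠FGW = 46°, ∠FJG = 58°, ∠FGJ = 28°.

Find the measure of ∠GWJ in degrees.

∠GWJ = 48°

1. ∠GFJ = 94°  [△GFJ]
2. ∠GFW = 86°  [linear pair at F on WJ]
3. ∠FWG = 48°  [△GWF]
4. ∠GWJ = 48°  [F on ray WJ]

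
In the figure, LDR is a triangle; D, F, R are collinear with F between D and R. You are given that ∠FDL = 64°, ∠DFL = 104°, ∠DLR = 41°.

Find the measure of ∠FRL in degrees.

1. ∠LDR = 64°  [F on ray DR]
2. ∠DRL = 75°  [△LDR]
3. ∠FRL = 75°  [F on ray RD]

∠FRL = 75°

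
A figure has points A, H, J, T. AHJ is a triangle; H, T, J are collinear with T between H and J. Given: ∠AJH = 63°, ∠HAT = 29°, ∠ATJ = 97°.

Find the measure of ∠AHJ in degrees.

1. ∠ATH = 83°  [linear pair at T on HJ]
2. ∠AHT = 68°  [△AHT]
3. ∠AHJ = 68°  [T on ray HJ]

∠AHJ = 68°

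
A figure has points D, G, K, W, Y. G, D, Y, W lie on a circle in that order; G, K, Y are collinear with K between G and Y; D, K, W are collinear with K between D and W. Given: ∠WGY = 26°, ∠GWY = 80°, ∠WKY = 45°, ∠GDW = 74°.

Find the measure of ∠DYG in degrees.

∠DYG = 19°

1. ∠GDY = 100°  [cyclic GDYW, opposite ∠D+∠W]
2. ∠DKG = 45°  [vertical angles at K]
3. ∠DGY = 61°  [△GKD]
4. ∠DYG = 19°  [△GDY]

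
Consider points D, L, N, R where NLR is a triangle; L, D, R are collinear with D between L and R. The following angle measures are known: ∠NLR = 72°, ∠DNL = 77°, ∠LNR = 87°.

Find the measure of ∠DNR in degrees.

1. ∠LRN = 21°  [△NLR]
2. ∠DLN = 72°  [D on ray LR]
3. ∠LDN = 31°  [△NLD]
4. ∠DRN = 21°  [D on ray RL]
5. ∠NDR = 149°  [linear pair at D on LR]
6. ∠DNR = 10°  [△NDR]

∠DNR = 10°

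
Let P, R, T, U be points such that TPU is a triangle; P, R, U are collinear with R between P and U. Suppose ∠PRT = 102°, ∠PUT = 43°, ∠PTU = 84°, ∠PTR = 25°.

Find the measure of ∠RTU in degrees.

1. ∠TRU = 78°  [linear pair at R on PU]
2. ∠RUT = 43°  [R on ray UP]
3. ∠RTU = 59°  [△TRU]

∠RTU = 59°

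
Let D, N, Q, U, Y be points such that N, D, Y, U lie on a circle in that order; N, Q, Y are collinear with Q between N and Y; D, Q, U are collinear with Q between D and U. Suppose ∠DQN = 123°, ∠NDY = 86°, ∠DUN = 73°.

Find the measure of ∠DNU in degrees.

1. ∠DYN = 73°  [same arc ND]
2. ∠DNY = 21°  [△NDY]
3. ∠NDU = 36°  [△NQD]
4. ∠DNU = 71°  [△NDU]

∠DNU = 71°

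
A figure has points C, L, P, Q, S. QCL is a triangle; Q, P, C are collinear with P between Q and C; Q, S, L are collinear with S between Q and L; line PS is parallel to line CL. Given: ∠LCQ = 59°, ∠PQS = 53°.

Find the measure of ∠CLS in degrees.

∠CLS = 68°

1. ∠QPS = 59°  [PS∥CL, corresponding at P]
2. ∠PSQ = 68°  [△QPS]
3. ∠LSP = 112°  [linear pair at S on QL]
4. ∠CLS = 68°  [PS∥CL, co-interior at L–S]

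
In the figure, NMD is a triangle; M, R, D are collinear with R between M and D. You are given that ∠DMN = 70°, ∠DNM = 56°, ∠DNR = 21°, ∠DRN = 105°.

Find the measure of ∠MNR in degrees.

1. ∠NMR = 70°  [R on ray MD]
2. ∠MRN = 75°  [linear pair at R on MD]
3. ∠MNR = 35°  [△NMR]

∠MNR = 35°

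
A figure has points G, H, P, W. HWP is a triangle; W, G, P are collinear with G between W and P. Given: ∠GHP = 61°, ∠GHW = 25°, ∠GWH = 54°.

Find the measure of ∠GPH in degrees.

∠GPH = 40°

1. ∠HGW = 101°  [△HWG]
2. ∠HGP = 79°  [linear pair at G on WP]
3. ∠GPH = 40°  [△HGP]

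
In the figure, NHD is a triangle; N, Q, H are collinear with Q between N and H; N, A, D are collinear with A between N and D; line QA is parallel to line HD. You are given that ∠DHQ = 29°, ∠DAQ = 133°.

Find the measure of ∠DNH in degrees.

1. ∠DHN = 29°  [Q on ray HN]
2. ∠NAQ = 47°  [linear pair at A on ND]
3. ∠AQN = 29°  [QA∥HD, corresponding at Q]
4. ∠ANQ = 104°  [△NQA]
5. ∠DNH = 104°  [Q on NH, A on ND]

∠DNH = 104°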